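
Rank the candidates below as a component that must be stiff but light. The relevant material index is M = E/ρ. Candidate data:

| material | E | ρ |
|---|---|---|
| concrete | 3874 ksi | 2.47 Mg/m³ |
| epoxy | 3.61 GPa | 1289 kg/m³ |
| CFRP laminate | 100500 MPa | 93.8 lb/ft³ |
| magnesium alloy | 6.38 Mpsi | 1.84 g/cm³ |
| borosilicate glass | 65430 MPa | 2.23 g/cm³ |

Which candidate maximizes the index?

CFRP laminate

Convert each candidate to consistent units, then evaluate M:
  concrete: E = 26.71 GPa, ρ = 2470 kg/m³
  epoxy: E = 3.610 GPa, ρ = 1289 kg/m³
  CFRP laminate: E = 100.5 GPa, ρ = 1503 kg/m³
  magnesium alloy: E = 43.99 GPa, ρ = 1840 kg/m³
  borosilicate glass: E = 65.43 GPa, ρ = 2230 kg/m³
  CFRP laminate: M = 66.9 MN·m/kg
  borosilicate glass: M = 29.3 MN·m/kg
  magnesium alloy: M = 23.9 MN·m/kg
  concrete: M = 10.8 MN·m/kg
  epoxy: M = 2.80 MN·m/kg
CFRP laminate ranks first.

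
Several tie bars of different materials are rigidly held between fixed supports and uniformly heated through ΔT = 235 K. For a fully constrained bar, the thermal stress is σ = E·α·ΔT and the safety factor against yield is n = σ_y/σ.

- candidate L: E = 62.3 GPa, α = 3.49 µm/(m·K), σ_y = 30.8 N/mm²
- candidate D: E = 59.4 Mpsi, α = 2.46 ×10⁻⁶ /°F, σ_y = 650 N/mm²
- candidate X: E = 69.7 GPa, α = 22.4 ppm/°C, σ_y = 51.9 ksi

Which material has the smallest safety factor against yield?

candidate L

In consistent units (E in GPa, α in ×10⁻⁶/K, σ_y in MPa):
  candidate L: E = 62.30, α = 3.49, σ_y = 30.80 → σ = 51.1 MPa, n = 0.603
  candidate D: E = 409.5, α = 4.43, σ_y = 650.0 → σ = 426 MPa, n = 1.53
  candidate X: E = 69.70, α = 22.4, σ_y = 357.8 → σ = 367 MPa, n = 0.975
The minimum is candidate L at n = 0.603.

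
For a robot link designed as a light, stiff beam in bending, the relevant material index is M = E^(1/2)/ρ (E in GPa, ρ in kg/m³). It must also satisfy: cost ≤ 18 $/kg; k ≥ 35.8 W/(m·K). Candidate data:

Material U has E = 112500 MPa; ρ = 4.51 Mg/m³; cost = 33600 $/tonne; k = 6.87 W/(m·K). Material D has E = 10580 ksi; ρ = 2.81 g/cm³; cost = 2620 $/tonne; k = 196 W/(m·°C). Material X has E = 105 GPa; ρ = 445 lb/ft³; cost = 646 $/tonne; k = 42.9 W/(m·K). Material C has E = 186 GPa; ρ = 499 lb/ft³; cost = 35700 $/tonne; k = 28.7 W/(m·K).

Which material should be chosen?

material D

Screen on constraints: cost ≤ 18 $/kg; k ≥ 35.8 W/(m·K). Survivors: material D, material X.
In SI units:
  material D: E = 72.95 GPa, ρ = 2810 kg/m³
  material X: E = 105.0 GPa, ρ = 7128 kg/m³
  material D: M = 3.04×10⁻³
  material X: M = 1.44×10⁻³
Highest index: material D.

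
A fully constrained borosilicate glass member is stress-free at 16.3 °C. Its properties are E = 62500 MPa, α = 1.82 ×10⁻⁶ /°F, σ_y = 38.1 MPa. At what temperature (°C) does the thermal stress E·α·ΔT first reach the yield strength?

202 °C

E = 62500 MPa = 62.50 GPa.
α = 1.82×10⁻⁶/°F × 9/5 = 3.28×10⁻⁶/K.
E·α·ΔT = 38.10 MPa ⇒ ΔT = 38.10 / (62.50×10³ × 3.28×10⁻⁶) = 186.1 K.
T = 16.3 + 186.1 = 202.4 °C.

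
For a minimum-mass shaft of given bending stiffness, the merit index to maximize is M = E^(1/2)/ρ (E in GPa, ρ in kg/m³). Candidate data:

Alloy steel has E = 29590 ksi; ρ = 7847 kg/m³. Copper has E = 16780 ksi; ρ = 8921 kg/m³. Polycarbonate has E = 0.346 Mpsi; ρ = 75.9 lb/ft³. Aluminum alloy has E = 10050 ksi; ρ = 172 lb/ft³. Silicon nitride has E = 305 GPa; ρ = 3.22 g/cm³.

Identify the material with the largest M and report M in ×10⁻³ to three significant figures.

In SI units:
  alloy steel: E = 204.0 GPa, ρ = 7847 kg/m³
  copper: E = 115.7 GPa, ρ = 8921 kg/m³
  polycarbonate: E = 2.386 GPa, ρ = 1216 kg/m³
  aluminum alloy: E = 69.29 GPa, ρ = 2755 kg/m³
  silicon nitride: E = 305.0 GPa, ρ = 3220 kg/m³
  silicon nitride: M = 5.42×10⁻³
  aluminum alloy: M = 3.02×10⁻³
  alloy steel: M = 1.82×10⁻³
  polycarbonate: M = 1.27×10⁻³
  copper: M = 1.21×10⁻³
Highest index: silicon nitride.

silicon nitride, M = 5.42×10⁻³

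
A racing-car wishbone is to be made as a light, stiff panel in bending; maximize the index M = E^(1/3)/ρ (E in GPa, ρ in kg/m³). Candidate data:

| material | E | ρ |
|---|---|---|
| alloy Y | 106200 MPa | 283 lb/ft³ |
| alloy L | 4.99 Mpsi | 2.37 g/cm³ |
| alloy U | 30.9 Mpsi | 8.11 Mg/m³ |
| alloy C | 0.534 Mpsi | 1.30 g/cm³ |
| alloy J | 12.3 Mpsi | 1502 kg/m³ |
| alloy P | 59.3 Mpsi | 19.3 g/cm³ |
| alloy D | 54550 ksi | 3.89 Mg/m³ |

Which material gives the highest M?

alloy J

Convert each candidate to consistent units, then evaluate M:
  alloy Y: E = 106.2 GPa, ρ = 4533 kg/m³
  alloy L: E = 34.40 GPa, ρ = 2370 kg/m³
  alloy U: E = 213.0 GPa, ρ = 8110 kg/m³
  alloy C: E = 3.682 GPa, ρ = 1300 kg/m³
  alloy J: E = 84.81 GPa, ρ = 1502 kg/m³
  alloy P: E = 408.9 GPa, ρ = 19300 kg/m³
  alloy D: E = 376.1 GPa, ρ = 3890 kg/m³
  alloy J: M = 2.93×10⁻³
  alloy D: M = 1.86×10⁻³
  alloy L: M = 1.37×10⁻³
  alloy C: M = 1.19×10⁻³
  alloy Y: M = 1.04×10⁻³
  alloy U: M = 0.736×10⁻³
  alloy P: M = 0.385×10⁻³
The maximum is for alloy J.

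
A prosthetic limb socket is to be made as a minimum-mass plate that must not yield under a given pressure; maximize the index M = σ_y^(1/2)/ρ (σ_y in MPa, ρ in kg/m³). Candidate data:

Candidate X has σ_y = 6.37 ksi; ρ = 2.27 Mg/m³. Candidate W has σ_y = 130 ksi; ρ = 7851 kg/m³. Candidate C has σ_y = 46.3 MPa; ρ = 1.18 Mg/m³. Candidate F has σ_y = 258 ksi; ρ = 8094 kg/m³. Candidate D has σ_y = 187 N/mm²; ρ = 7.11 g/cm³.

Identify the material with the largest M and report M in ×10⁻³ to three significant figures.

candidate C, M = 5.77×10⁻³

Normalizing units and computing the index:
  candidate X: σ_y = 43.92 MPa, ρ = 2270 kg/m³
  candidate W: σ_y = 896.3 MPa, ρ = 7851 kg/m³
  candidate C: σ_y = 46.30 MPa, ρ = 1180 kg/m³
  candidate F: σ_y = 1779 MPa, ρ = 8094 kg/m³
  candidate D: σ_y = 187.0 MPa, ρ = 7110 kg/m³
  candidate C: M = 5.77×10⁻³
  candidate F: M = 5.21×10⁻³
  candidate W: M = 3.81×10⁻³
  candidate X: M = 2.92×10⁻³
  candidate D: M = 1.92×10⁻³
The maximum is for candidate C.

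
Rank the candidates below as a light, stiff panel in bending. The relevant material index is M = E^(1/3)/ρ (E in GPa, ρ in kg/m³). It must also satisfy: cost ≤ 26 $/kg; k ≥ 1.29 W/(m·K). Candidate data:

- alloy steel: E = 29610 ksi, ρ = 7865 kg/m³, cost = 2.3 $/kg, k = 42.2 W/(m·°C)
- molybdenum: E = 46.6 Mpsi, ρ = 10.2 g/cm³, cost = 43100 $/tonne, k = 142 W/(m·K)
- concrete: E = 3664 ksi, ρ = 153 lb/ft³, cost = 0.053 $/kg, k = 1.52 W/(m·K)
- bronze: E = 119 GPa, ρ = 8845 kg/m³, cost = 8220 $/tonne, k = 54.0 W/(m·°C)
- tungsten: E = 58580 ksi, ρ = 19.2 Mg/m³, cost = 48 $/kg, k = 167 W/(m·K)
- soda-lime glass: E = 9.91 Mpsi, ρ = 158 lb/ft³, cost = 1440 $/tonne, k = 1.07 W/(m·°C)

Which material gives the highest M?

Screen on constraints: cost ≤ 26 $/kg; k ≥ 1.29 W/(m·K). Survivors: alloy steel, concrete, bronze.
In SI units:
  alloy steel: E = 204.2 GPa, ρ = 7865 kg/m³
  concrete: E = 25.26 GPa, ρ = 2451 kg/m³
  bronze: E = 119.0 GPa, ρ = 8845 kg/m³
  concrete: M = 1.20×10⁻³
  alloy steel: M = 0.749×10⁻³
  bronze: M = 0.556×10⁻³
Highest index: concrete.

concrete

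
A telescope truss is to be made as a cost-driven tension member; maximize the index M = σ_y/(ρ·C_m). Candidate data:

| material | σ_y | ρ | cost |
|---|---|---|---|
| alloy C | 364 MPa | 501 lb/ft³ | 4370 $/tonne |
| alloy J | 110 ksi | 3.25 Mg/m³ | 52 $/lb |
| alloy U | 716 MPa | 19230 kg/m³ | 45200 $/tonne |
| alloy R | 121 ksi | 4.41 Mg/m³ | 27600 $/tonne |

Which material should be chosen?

alloy C

Putting every candidate on a common basis:
  alloy C: σ_y = 364.0 MPa, ρ = 8025 kg/m³, cost = 4.370 $/kg
  alloy J: σ_y = 758.4 MPa, ρ = 3250 kg/m³, cost = 114.6 $/kg
  alloy U: σ_y = 716.0 MPa, ρ = 19230 kg/m³, cost = 45.20 $/kg
  alloy R: σ_y = 834.3 MPa, ρ = 4410 kg/m³, cost = 27.60 $/kg
  alloy C: M = 10.4 kN·m per $
  alloy R: M = 6.85 kN·m per $
  alloy J: M = 2.04 kN·m per $
  alloy U: M = 0.824 kN·m per $
The maximum is for alloy C.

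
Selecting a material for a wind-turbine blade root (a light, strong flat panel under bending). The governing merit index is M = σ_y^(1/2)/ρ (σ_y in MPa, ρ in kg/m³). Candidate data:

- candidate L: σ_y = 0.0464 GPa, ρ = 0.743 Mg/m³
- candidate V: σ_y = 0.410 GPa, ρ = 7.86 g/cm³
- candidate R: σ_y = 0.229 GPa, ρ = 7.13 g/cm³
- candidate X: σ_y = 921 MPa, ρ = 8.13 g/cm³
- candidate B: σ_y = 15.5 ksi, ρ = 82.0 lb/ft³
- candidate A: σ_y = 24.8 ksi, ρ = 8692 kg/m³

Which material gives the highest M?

candidate L

Normalizing units and computing the index:
  candidate L: σ_y = 46.40 MPa, ρ = 743.0 kg/m³
  candidate V: σ_y = 410.0 MPa, ρ = 7860 kg/m³
  candidate R: σ_y = 229.0 MPa, ρ = 7130 kg/m³
  candidate X: σ_y = 921.0 MPa, ρ = 8130 kg/m³
  candidate B: σ_y = 106.9 MPa, ρ = 1314 kg/m³
  candidate A: σ_y = 171.0 MPa, ρ = 8692 kg/m³
  candidate L: M = 9.17×10⁻³
  candidate B: M = 7.87×10⁻³
  candidate X: M = 3.73×10⁻³
  candidate V: M = 2.58×10⁻³
  candidate R: M = 2.12×10⁻³
  candidate A: M = 1.50×10⁻³
The maximum is for candidate L.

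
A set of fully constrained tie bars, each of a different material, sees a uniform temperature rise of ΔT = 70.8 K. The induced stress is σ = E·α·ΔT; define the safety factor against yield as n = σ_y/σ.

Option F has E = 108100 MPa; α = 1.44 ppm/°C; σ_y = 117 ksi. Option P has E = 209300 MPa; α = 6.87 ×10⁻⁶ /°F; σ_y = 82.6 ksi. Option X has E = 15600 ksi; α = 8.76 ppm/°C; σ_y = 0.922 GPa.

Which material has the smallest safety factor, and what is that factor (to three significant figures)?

option P, n = 3.11

In consistent units (E in GPa, α in ×10⁻⁶/K, σ_y in MPa):
  option F: E = 108.1, α = 1.44, σ_y = 806.7 → σ = 11.0 MPa, n = 73.2
  option P: E = 209.3, α = 12.4, σ_y = 569.5 → σ = 183 MPa, n = 3.11
  option X: E = 107.6, α = 8.76, σ_y = 922.0 → σ = 66.7 MPa, n = 13.8
Smallest n: option P with n = 3.11.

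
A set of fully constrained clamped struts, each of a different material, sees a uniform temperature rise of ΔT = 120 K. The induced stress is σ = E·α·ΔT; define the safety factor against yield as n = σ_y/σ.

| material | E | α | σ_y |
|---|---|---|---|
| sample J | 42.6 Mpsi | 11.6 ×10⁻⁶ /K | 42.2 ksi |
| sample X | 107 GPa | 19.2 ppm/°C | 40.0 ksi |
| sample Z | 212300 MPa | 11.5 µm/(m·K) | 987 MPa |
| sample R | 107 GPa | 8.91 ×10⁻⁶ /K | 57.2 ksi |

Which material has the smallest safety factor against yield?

In consistent units (E in GPa, α in ×10⁻⁶/K, σ_y in MPa):
  sample J: E = 293.7, α = 11.6, σ_y = 291.0 → σ = 409 MPa, n = 0.712
  sample X: E = 107.0, α = 19.2, σ_y = 275.8 → σ = 247 MPa, n = 1.12
  sample Z: E = 212.3, α = 11.5, σ_y = 987.0 → σ = 293 MPa, n = 3.37
  sample R: E = 107.0, α = 8.91, σ_y = 394.4 → σ = 114 MPa, n = 3.45
The minimum is sample J at n = 0.712.

sample J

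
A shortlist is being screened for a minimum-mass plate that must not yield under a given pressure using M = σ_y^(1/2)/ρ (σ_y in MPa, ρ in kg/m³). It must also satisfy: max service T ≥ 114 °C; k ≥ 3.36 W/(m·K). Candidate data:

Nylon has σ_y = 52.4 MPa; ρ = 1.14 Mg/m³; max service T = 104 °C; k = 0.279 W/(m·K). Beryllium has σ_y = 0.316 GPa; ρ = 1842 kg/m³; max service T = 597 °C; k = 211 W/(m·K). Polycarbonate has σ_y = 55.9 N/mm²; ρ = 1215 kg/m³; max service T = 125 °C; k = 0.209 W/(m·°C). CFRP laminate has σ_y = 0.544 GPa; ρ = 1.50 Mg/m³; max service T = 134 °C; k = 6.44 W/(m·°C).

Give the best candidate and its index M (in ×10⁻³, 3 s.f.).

Screen on constraints: max service T ≥ 114 °C; k ≥ 3.36 W/(m·K). Survivors: beryllium, CFRP laminate.
Convert each candidate to consistent units, then evaluate M:
  beryllium: σ_y = 316.0 MPa, ρ = 1842 kg/m³
  CFRP laminate: σ_y = 544.0 MPa, ρ = 1500 kg/m³
  CFRP laminate: M = 15.5×10⁻³
  beryllium: M = 9.65×10⁻³
Highest index: CFRP laminate.

CFRP laminate, M = 15.5×10⁻³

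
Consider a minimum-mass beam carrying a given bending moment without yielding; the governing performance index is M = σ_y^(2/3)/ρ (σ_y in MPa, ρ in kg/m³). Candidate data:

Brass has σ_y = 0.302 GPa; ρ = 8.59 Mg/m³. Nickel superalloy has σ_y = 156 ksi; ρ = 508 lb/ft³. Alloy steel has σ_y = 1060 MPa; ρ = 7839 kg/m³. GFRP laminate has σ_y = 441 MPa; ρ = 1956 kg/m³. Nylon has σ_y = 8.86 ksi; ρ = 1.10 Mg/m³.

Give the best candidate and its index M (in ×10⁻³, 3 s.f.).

GFRP laminate, M = 29.6×10⁻³

Putting every candidate on a common basis:
  brass: σ_y = 302.0 MPa, ρ = 8590 kg/m³
  nickel superalloy: σ_y = 1076 MPa, ρ = 8137 kg/m³
  alloy steel: σ_y = 1060 MPa, ρ = 7839 kg/m³
  GFRP laminate: σ_y = 441.0 MPa, ρ = 1956 kg/m³
  nylon: σ_y = 61.09 MPa, ρ = 1100 kg/m³
  GFRP laminate: M = 29.6×10⁻³
  nylon: M = 14.1×10⁻³
  alloy steel: M = 13.3×10⁻³
  nickel superalloy: M = 12.9×10⁻³
  brass: M = 5.24×10⁻³
GFRP laminate ranks first.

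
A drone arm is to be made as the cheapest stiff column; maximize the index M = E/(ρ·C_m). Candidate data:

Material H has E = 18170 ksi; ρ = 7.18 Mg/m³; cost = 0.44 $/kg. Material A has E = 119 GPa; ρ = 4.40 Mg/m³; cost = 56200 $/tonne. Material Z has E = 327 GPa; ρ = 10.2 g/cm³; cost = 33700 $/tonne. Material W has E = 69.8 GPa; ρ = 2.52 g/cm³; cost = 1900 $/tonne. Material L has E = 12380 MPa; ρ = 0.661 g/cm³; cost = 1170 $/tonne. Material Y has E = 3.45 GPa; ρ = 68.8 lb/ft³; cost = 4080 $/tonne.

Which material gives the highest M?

material H

In SI units:
  material H: E = 125.3 GPa, ρ = 7180 kg/m³, cost = 0.4400 $/kg
  material A: E = 119.0 GPa, ρ = 4400 kg/m³, cost = 56.20 $/kg
  material Z: E = 327.0 GPa, ρ = 10200 kg/m³, cost = 33.70 $/kg
  material W: E = 69.80 GPa, ρ = 2520 kg/m³, cost = 1.900 $/kg
  material L: E = 12.38 GPa, ρ = 661.0 kg/m³, cost = 1.170 $/kg
  material Y: E = 3.450 GPa, ρ = 1102 kg/m³, cost = 4.080 $/kg
  material H: M = 39.7 MN·m per $
  material L: M = 16.0 MN·m per $
  material W: M = 14.6 MN·m per $
  material Z: M = 0.951 MN·m per $
  material Y: M = 0.767 MN·m per $
  material A: M = 0.481 MN·m per $
Highest index: material H.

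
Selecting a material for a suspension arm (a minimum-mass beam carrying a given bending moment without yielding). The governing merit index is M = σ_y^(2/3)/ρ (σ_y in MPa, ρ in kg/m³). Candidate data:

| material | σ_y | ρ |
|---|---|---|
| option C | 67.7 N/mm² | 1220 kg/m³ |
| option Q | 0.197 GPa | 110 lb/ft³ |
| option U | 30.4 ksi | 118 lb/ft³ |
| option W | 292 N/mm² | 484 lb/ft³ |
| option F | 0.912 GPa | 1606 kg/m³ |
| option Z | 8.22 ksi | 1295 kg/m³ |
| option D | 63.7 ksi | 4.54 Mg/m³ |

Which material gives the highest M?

Convert each candidate to consistent units, then evaluate M:
  option C: σ_y = 67.70 MPa, ρ = 1220 kg/m³
  option Q: σ_y = 197.0 MPa, ρ = 1762 kg/m³
  option U: σ_y = 209.6 MPa, ρ = 1890 kg/m³
  option W: σ_y = 292.0 MPa, ρ = 7753 kg/m³
  option F: σ_y = 912.0 MPa, ρ = 1606 kg/m³
  option Z: σ_y = 56.67 MPa, ρ = 1295 kg/m³
  option D: σ_y = 439.2 MPa, ρ = 4540 kg/m³
  option F: M = 58.6×10⁻³
  option Q: M = 19.2×10⁻³
  option U: M = 18.7×10⁻³
  option C: M = 13.6×10⁻³
  option D: M = 12.7×10⁻³
  option Z: M = 11.4×10⁻³
  option W: M = 5.68×10⁻³
Option F has the largest M.

option F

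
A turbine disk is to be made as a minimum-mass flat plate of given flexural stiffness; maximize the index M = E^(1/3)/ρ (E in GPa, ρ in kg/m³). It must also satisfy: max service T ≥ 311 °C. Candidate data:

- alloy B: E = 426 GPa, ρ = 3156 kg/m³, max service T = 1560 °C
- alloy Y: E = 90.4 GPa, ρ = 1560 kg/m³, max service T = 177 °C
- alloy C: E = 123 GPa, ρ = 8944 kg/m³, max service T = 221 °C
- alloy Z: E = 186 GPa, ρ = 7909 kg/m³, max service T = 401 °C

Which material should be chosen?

Screen on constraints: max service T ≥ 311 °C. Survivors: alloy B, alloy Z.
Per-candidate index values:
  alloy B: M = 2.38×10⁻³
  alloy Z: M = 0.722×10⁻³
Highest index: alloy B.

alloy B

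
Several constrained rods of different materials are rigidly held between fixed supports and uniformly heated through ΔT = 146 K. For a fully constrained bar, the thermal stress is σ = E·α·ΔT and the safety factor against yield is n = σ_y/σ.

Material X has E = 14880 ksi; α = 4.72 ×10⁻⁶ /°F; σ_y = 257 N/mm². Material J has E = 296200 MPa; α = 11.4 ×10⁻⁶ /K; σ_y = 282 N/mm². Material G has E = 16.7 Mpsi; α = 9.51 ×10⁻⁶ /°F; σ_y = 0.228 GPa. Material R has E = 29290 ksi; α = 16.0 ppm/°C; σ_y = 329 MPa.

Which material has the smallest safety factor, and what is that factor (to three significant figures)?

Per material, after unit conversion:
  material X: E = 102.6, α = 8.50, σ_y = 257.0 → σ = 127 MPa, n = 2.02
  material J: E = 296.2, α = 11.4, σ_y = 282.0 → σ = 493 MPa, n = 0.572
  material G: E = 115.1, α = 17.1, σ_y = 228.0 → σ = 288 MPa, n = 0.792
  material R: E = 201.9, α = 16.0, σ_y = 329.0 → σ = 472 MPa, n = 0.697
The minimum is material J at n = 0.572.

material J, n = 0.572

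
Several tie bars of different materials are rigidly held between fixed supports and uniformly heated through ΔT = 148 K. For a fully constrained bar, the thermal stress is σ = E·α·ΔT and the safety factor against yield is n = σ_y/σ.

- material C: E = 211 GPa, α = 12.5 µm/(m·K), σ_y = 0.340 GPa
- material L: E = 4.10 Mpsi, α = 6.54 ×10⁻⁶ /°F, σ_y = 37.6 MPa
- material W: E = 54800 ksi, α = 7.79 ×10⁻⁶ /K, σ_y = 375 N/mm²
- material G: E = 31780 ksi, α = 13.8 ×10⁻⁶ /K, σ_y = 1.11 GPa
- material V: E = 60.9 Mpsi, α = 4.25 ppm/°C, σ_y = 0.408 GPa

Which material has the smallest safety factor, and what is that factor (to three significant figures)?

material L, n = 0.763

Converting E to GPa, α to ×10⁻⁶/K, σ_y to MPa, then σ and n for each:
  material C: E = 211.0, α = 12.5, σ_y = 340.0 → σ = 390 MPa, n = 0.871
  material L: E = 28.27, α = 11.8, σ_y = 37.60 → σ = 49.3 MPa, n = 0.763
  material W: E = 377.8, α = 7.79, σ_y = 375.0 → σ = 436 MPa, n = 0.861
  material G: E = 219.1, α = 13.8, σ_y = 1110 → σ = 448 MPa, n = 2.48
  material V: E = 419.9, α = 4.25, σ_y = 408.0 → σ = 264 MPa, n = 1.54
Smallest n: material L with n = 0.763.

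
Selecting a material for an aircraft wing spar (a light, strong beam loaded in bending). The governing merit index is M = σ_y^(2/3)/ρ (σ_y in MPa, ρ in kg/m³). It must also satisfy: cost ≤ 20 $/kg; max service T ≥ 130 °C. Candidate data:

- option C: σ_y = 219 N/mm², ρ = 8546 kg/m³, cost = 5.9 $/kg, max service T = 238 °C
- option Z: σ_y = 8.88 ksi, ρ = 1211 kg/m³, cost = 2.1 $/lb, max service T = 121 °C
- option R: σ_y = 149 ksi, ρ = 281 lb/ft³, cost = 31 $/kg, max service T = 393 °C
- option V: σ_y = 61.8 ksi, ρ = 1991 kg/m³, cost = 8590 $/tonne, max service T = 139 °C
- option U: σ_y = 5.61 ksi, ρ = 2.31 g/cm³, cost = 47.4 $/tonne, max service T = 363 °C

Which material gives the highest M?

Screen on constraints: cost ≤ 20 $/kg; max service T ≥ 130 °C. Survivors: option C, option V, option U.
In SI units:
  option C: σ_y = 219.0 MPa, ρ = 8546 kg/m³
  option V: σ_y = 426.1 MPa, ρ = 1991 kg/m³
  option U: σ_y = 38.68 MPa, ρ = 2310 kg/m³
  option V: M = 28.4×10⁻³
  option U: M = 4.95×10⁻³
  option C: M = 4.25×10⁻³
Highest index: option V.

option V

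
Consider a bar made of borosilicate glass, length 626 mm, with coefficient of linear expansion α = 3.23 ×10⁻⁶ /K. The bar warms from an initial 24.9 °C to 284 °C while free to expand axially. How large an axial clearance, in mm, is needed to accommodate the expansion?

ΔT = 284 − 24.9 = 259.1 K.
ΔL = α·L₀·ΔT = 3.23×10⁻⁶ × 626 mm × 259.1 K = 0.524 mm.

0.524 mm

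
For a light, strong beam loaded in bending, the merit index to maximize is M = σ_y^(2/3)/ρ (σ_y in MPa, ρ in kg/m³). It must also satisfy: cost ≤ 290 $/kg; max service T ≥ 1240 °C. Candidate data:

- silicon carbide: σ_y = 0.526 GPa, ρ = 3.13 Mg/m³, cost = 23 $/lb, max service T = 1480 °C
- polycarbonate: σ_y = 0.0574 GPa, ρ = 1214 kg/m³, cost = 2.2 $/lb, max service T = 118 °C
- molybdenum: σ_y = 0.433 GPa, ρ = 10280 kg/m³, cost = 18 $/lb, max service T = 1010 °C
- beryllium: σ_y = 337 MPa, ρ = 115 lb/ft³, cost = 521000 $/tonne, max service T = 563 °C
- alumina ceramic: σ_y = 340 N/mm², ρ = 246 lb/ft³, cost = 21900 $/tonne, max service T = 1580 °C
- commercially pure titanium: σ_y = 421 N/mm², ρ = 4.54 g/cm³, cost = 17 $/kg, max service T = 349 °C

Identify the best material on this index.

silicon carbide

Screen on constraints: cost ≤ 290 $/kg; max service T ≥ 1240 °C. Survivors: silicon carbide, alumina ceramic.
Normalizing units and computing the index:
  silicon carbide: σ_y = 526.0 MPa, ρ = 3130 kg/m³
  alumina ceramic: σ_y = 340.0 MPa, ρ = 3941 kg/m³
  silicon carbide: M = 20.8×10⁻³
  alumina ceramic: M = 12.4×10⁻³
Silicon carbide ranks first.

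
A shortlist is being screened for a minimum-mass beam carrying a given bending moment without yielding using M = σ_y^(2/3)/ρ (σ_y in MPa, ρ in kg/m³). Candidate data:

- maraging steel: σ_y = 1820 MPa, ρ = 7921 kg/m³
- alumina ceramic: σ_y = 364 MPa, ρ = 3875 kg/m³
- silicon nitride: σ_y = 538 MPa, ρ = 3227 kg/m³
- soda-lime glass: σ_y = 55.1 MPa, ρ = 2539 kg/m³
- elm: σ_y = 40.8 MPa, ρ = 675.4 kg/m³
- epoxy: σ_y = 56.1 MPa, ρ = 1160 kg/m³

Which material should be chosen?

silicon nitride

Per-candidate index values:
  silicon nitride: M = 20.5×10⁻³
  maraging steel: M = 18.8×10⁻³
  elm: M = 17.5×10⁻³
  alumina ceramic: M = 13.2×10⁻³
  epoxy: M = 12.6×10⁻³
  soda-lime glass: M = 5.70×10⁻³
Silicon nitride has the largest M.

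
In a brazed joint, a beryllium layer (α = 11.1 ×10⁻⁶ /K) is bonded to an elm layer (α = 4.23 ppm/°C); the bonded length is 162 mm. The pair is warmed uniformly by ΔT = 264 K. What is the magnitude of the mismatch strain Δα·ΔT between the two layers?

Δα = |11.1 − 4.23|×10⁻⁶/K = 6.87×10⁻⁶/K.
Mismatch strain = Δα·ΔT = 6.87×10⁻⁶ × 264.0 = 1.81×10⁻³.

1.81×10⁻³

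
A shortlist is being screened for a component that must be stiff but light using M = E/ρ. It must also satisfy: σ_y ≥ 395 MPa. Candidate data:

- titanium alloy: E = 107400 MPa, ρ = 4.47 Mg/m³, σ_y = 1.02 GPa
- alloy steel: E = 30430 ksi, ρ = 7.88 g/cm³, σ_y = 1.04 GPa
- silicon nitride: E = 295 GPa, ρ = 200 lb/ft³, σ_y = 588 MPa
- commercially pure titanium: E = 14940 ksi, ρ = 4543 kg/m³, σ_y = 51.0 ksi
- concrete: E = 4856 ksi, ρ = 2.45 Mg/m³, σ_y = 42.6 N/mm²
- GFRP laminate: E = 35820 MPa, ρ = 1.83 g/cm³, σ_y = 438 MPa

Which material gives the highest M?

silicon nitride

Screen on constraints: σ_y ≥ 395 MPa. Survivors: titanium alloy, alloy steel, silicon nitride, GFRP laminate.
In SI units:
  titanium alloy: E = 107.4 GPa, ρ = 4470 kg/m³
  alloy steel: E = 209.8 GPa, ρ = 7880 kg/m³
  silicon nitride: E = 295.0 GPa, ρ = 3204 kg/m³
  GFRP laminate: E = 35.82 GPa, ρ = 1830 kg/m³
  silicon nitride: M = 92.1 MN·m/kg
  alloy steel: M = 26.6 MN·m/kg
  titanium alloy: M = 24.0 MN·m/kg
  GFRP laminate: M = 19.6 MN·m/kg
Silicon nitride ranks first.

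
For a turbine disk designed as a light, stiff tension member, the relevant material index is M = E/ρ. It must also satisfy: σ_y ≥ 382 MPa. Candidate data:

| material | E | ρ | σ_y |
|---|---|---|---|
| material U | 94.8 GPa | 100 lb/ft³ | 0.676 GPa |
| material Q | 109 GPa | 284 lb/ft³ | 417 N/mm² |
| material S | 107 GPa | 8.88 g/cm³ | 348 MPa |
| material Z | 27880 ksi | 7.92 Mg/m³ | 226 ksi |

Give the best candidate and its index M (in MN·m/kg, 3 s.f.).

Screen on constraints: σ_y ≥ 382 MPa. Survivors: material U, material Q, material Z.
In SI units:
  material U: E = 94.80 GPa, ρ = 1602 kg/m³
  material Q: E = 109.0 GPa, ρ = 4549 kg/m³
  material Z: E = 192.2 GPa, ρ = 7920 kg/m³
  material U: M = 59.2 MN·m/kg
  material Z: M = 24.3 MN·m/kg
  material Q: M = 24.0 MN·m/kg
Material U ranks first.

material U, M = 59.2 MN·m/kg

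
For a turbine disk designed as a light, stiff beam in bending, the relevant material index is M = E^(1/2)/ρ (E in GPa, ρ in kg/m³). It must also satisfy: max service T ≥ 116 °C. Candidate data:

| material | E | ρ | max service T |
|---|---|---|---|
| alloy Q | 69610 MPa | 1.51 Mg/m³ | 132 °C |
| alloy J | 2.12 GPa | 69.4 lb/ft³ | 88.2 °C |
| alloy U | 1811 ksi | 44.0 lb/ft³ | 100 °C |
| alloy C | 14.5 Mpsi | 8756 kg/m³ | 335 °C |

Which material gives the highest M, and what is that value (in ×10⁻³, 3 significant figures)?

Screen on constraints: max service T ≥ 116 °C. Survivors: alloy Q, alloy C.
Putting every candidate on a common basis:
  alloy Q: E = 69.61 GPa, ρ = 1510 kg/m³
  alloy C: E = 99.97 GPa, ρ = 8756 kg/m³
  alloy Q: M = 5.53×10⁻³
  alloy C: M = 1.14×10⁻³
Alloy Q ranks first.

alloy Q, M = 5.53×10⁻³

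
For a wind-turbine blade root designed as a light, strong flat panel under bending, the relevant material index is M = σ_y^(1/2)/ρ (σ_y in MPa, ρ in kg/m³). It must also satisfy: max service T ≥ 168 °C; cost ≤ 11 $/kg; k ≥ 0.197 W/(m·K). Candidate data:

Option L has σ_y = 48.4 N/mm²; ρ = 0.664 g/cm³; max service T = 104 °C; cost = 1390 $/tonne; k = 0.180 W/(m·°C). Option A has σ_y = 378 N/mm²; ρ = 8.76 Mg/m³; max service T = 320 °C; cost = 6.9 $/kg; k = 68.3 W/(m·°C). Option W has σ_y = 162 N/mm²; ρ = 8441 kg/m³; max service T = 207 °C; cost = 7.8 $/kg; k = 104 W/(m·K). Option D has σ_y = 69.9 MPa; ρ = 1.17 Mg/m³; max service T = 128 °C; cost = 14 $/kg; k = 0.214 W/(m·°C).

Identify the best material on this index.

option A

Screen on constraints: max service T ≥ 168 °C; cost ≤ 11 $/kg; k ≥ 0.197 W/(m·K). Survivors: option A, option W.
Convert each candidate to consistent units, then evaluate M:
  option A: σ_y = 378.0 MPa, ρ = 8760 kg/m³
  option W: σ_y = 162.0 MPa, ρ = 8441 kg/m³
  option A: M = 2.22×10⁻³
  option W: M = 1.51×10⁻³
Highest index: option A.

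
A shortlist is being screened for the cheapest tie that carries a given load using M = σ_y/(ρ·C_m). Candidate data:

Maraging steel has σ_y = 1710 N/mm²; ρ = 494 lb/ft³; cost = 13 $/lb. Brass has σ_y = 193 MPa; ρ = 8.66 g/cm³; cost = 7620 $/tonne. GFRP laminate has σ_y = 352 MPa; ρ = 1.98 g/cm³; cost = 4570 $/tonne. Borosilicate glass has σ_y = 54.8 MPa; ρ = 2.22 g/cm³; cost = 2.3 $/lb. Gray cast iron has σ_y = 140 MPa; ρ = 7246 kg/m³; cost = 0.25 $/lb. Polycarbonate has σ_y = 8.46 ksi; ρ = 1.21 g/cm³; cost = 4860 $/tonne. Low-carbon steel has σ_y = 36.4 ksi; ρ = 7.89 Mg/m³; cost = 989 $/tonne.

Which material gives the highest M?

GFRP laminate

Normalizing units and computing the index:
  maraging steel: σ_y = 1710 MPa, ρ = 7913 kg/m³, cost = 28.66 $/kg
  brass: σ_y = 193.0 MPa, ρ = 8660 kg/m³, cost = 7.620 $/kg
  GFRP laminate: σ_y = 352.0 MPa, ρ = 1980 kg/m³, cost = 4.570 $/kg
  borosilicate glass: σ_y = 54.80 MPa, ρ = 2220 kg/m³, cost = 5.071 $/kg
  gray cast iron: σ_y = 140.0 MPa, ρ = 7246 kg/m³, cost = 0.5511 $/kg
  polycarbonate: σ_y = 58.33 MPa, ρ = 1210 kg/m³, cost = 4.860 $/kg
  low-carbon steel: σ_y = 251.0 MPa, ρ = 7890 kg/m³, cost = 0.9890 $/kg
  GFRP laminate: M = 38.9 kN·m per $
  gray cast iron: M = 35.1 kN·m per $
  low-carbon steel: M = 32.2 kN·m per $
  polycarbonate: M = 9.92 kN·m per $
  maraging steel: M = 7.54 kN·m per $
  borosilicate glass: M = 4.87 kN·m per $
  brass: M = 2.92 kN·m per $
Highest index: GFRP laminate.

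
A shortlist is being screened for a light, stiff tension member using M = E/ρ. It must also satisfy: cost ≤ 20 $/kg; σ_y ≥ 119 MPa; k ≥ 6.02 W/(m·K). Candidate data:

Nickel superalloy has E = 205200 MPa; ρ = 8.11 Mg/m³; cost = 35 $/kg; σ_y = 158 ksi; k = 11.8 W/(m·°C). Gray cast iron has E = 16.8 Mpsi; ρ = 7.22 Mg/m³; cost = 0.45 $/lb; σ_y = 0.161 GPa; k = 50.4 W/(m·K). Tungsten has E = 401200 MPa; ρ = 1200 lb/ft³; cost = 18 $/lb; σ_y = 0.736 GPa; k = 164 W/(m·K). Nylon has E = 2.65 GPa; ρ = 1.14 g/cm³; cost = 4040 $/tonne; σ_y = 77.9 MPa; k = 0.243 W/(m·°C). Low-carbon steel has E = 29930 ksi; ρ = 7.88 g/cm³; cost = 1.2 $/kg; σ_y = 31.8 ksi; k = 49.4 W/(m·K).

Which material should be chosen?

Screen on constraints: cost ≤ 20 $/kg; σ_y ≥ 119 MPa; k ≥ 6.02 W/(m·K). Survivors: gray cast iron, low-carbon steel.
After converting to SI:
  gray cast iron: E = 115.8 GPa, ρ = 7220 kg/m³
  low-carbon steel: E = 206.4 GPa, ρ = 7880 kg/m³
  low-carbon steel: M = 26.2 MN·m/kg
  gray cast iron: M = 16.0 MN·m/kg
Highest index: low-carbon steel.

low-carbon steel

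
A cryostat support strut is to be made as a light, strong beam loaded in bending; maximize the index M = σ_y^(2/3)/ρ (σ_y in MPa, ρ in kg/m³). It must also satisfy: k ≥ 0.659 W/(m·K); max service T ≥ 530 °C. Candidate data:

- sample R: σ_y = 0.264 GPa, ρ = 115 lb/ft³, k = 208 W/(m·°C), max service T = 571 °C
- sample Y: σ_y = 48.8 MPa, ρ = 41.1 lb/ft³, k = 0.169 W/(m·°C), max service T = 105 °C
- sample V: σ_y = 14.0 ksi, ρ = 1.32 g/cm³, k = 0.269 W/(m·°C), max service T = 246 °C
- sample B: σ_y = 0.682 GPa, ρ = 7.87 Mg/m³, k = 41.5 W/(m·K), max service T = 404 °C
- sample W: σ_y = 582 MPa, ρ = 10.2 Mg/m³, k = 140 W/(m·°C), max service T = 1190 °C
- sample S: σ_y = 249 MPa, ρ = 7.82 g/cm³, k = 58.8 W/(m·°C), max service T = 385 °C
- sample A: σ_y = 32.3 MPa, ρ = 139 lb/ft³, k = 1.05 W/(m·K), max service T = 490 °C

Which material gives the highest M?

Screen on constraints: k ≥ 0.659 W/(m·K); max service T ≥ 530 °C. Survivors: sample R, sample W.
After converting to SI:
  sample R: σ_y = 264.0 MPa, ρ = 1842 kg/m³
  sample W: σ_y = 582.0 MPa, ρ = 10200 kg/m³
  sample R: M = 22.3×10⁻³
  sample W: M = 6.83×10⁻³
The maximum is for sample R.

sample R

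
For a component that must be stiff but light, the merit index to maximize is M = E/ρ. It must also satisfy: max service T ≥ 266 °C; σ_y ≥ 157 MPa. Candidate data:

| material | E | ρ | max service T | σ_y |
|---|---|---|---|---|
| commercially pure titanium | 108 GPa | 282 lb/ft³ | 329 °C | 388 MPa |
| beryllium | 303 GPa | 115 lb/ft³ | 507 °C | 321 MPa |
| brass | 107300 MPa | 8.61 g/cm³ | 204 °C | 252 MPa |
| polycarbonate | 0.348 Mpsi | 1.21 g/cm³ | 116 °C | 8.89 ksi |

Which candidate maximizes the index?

beryllium

Screen on constraints: max service T ≥ 266 °C; σ_y ≥ 157 MPa. Survivors: commercially pure titanium, beryllium.
In SI units:
  commercially pure titanium: E = 108.0 GPa, ρ = 4517 kg/m³
  beryllium: E = 303.0 GPa, ρ = 1842 kg/m³
  beryllium: M = 164 MN·m/kg
  commercially pure titanium: M = 23.9 MN·m/kg
Beryllium ranks first.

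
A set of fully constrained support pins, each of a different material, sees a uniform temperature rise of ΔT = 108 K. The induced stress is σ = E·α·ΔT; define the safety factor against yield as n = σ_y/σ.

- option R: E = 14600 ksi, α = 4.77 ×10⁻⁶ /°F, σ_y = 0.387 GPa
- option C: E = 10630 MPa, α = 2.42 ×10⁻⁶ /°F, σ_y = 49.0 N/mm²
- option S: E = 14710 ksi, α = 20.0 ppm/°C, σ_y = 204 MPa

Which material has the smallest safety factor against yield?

Per material, after unit conversion:
  option R: E = 100.7, α = 8.59, σ_y = 387.0 → σ = 93.3 MPa, n = 4.15
  option C: E = 10.63, α = 4.36, σ_y = 49.00 → σ = 5.00 MPa, n = 9.80
  option S: E = 101.4, α = 20.0, σ_y = 204.0 → σ = 219 MPa, n = 0.931
The minimum is option S at n = 0.931.

option S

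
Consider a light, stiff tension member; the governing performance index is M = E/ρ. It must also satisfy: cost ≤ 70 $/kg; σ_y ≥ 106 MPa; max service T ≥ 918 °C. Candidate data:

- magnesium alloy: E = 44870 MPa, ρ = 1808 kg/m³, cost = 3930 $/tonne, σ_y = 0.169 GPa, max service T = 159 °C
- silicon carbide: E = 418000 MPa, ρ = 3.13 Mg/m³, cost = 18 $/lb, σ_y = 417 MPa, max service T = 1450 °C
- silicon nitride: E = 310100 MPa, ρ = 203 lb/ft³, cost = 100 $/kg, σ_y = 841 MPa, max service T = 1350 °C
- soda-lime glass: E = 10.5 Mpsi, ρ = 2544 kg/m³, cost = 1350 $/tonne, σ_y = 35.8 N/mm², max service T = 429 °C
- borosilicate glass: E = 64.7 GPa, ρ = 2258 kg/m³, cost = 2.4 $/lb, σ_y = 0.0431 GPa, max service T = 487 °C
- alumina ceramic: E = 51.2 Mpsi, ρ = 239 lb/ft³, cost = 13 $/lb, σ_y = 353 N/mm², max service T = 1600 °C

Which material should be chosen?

Screen on constraints: cost ≤ 70 $/kg; σ_y ≥ 106 MPa; max service T ≥ 918 °C. Survivors: silicon carbide, alumina ceramic.
Normalizing units and computing the index:
  silicon carbide: E = 418.0 GPa, ρ = 3130 kg/m³
  alumina ceramic: E = 353.0 GPa, ρ = 3828 kg/m³
  silicon carbide: M = 134 MN·m/kg
  alumina ceramic: M = 92.2 MN·m/kg
Silicon carbide ranks first.

silicon carbide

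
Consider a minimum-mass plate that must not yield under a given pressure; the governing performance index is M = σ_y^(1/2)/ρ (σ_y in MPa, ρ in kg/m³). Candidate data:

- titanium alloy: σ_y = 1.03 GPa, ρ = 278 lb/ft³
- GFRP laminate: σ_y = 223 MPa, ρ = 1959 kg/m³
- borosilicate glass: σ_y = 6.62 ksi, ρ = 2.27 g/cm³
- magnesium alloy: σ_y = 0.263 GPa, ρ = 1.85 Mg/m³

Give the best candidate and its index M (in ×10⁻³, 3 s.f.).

magnesium alloy, M = 8.77×10⁻³

Normalizing units and computing the index:
  titanium alloy: σ_y = 1030 MPa, ρ = 4453 kg/m³
  GFRP laminate: σ_y = 223.0 MPa, ρ = 1959 kg/m³
  borosilicate glass: σ_y = 45.64 MPa, ρ = 2270 kg/m³
  magnesium alloy: σ_y = 263.0 MPa, ρ = 1850 kg/m³
  magnesium alloy: M = 8.77×10⁻³
  GFRP laminate: M = 7.62×10⁻³
  titanium alloy: M = 7.21×10⁻³
  borosilicate glass: M = 2.98×10⁻³
Magnesium alloy has the largest M.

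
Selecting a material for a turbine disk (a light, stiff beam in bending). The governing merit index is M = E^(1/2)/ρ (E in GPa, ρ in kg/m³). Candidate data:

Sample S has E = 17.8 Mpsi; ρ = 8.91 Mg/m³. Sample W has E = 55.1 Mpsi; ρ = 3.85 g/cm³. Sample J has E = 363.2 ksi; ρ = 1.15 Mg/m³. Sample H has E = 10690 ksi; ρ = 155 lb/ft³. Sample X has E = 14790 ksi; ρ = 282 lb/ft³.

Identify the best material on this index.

sample W

Convert each candidate to consistent units, then evaluate M:
  sample S: E = 122.7 GPa, ρ = 8910 kg/m³
  sample W: E = 379.9 GPa, ρ = 3850 kg/m³
  sample J: E = 2.504 GPa, ρ = 1150 kg/m³
  sample H: E = 73.70 GPa, ρ = 2483 kg/m³
  sample X: E = 102.0 GPa, ρ = 4517 kg/m³
  sample W: M = 5.06×10⁻³
  sample H: M = 3.46×10⁻³
  sample X: M = 2.24×10⁻³
  sample J: M = 1.38×10⁻³
  sample S: M = 1.24×10⁻³
Sample W ranks first.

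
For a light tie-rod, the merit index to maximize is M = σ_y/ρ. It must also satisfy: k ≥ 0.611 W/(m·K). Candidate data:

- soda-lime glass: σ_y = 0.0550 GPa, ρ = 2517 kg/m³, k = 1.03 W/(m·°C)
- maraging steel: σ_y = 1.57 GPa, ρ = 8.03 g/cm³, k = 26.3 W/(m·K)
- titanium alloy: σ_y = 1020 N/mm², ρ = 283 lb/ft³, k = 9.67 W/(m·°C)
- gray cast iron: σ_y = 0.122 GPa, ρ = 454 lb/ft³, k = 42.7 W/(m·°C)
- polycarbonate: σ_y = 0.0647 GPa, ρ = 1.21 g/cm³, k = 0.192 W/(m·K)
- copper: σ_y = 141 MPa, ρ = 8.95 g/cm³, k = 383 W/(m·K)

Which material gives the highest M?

Screen on constraints: k ≥ 0.611 W/(m·K). Survivors: soda-lime glass, maraging steel, titanium alloy, gray cast iron, copper.
In SI units:
  soda-lime glass: σ_y = 55.00 MPa, ρ = 2517 kg/m³
  maraging steel: σ_y = 1570 MPa, ρ = 8030 kg/m³
  titanium alloy: σ_y = 1020 MPa, ρ = 4533 kg/m³
  gray cast iron: σ_y = 122.0 MPa, ρ = 7272 kg/m³
  copper: σ_y = 141.0 MPa, ρ = 8950 kg/m³
  titanium alloy: M = 225 kN·m/kg
  maraging steel: M = 196 kN·m/kg
  soda-lime glass: M = 21.9 kN·m/kg
  gray cast iron: M = 16.8 kN·m/kg
  copper: M = 15.8 kN·m/kg
Highest index: titanium alloy.

titanium alloy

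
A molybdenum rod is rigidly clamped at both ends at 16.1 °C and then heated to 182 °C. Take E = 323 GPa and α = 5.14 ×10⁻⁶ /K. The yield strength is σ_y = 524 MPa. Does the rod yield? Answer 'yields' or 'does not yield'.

ΔT = 165.9 K. Constrained thermal stress σ = E·α·ΔT = 323.0×10³ MPa × 5.14×10⁻⁶ × 165.9 = 275 MPa (compressive).
Compare to σ_y = 524 MPa: σ < σ_y, so it does not yield.

does not yield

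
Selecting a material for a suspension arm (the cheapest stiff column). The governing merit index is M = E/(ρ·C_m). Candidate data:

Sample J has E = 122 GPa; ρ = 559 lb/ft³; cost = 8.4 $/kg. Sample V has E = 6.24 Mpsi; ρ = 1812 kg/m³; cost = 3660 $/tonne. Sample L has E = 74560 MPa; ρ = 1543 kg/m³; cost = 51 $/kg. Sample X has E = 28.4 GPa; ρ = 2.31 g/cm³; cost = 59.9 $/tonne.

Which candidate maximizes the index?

sample X

Convert each candidate to consistent units, then evaluate M:
  sample J: E = 122.0 GPa, ρ = 8954 kg/m³, cost = 8.400 $/kg
  sample V: E = 43.02 GPa, ρ = 1812 kg/m³, cost = 3.660 $/kg
  sample L: E = 74.56 GPa, ρ = 1543 kg/m³, cost = 51.00 $/kg
  sample X: E = 28.40 GPa, ρ = 2310 kg/m³, cost = 0.05990 $/kg
  sample X: M = 205 MN·m per $
  sample V: M = 6.49 MN·m per $
  sample J: M = 1.62 MN·m per $
  sample L: M = 0.947 MN·m per $
Sample X ranks first.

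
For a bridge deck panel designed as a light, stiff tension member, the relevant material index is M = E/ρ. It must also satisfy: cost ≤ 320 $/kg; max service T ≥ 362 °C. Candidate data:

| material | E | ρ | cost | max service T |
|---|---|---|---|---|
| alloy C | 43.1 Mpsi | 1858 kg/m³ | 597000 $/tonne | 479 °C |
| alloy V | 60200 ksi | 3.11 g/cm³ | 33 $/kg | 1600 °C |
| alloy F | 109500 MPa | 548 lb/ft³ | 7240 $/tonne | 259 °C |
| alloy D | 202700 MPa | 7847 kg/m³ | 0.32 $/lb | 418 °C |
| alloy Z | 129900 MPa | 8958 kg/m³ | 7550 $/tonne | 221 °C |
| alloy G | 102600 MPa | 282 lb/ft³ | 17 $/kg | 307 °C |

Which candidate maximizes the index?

alloy V

Screen on constraints: cost ≤ 320 $/kg; max service T ≥ 362 °C. Survivors: alloy V, alloy D.
In SI units:
  alloy V: E = 415.1 GPa, ρ = 3110 kg/m³
  alloy D: E = 202.7 GPa, ρ = 7847 kg/m³
  alloy V: M = 133 MN·m/kg
  alloy D: M = 25.8 MN·m/kg
Alloy V has the largest M.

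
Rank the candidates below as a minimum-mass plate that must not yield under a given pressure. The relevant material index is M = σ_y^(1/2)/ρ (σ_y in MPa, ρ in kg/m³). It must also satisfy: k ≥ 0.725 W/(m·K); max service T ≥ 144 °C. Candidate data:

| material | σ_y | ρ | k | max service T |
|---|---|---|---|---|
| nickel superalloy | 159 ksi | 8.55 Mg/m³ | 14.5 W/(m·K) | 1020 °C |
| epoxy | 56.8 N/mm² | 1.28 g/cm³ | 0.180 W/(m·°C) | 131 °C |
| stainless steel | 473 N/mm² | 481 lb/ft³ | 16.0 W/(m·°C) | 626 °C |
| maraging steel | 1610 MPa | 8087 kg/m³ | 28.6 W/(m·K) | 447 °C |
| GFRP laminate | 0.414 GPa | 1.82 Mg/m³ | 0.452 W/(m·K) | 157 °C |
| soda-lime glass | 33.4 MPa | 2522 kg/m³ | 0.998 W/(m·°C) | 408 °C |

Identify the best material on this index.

maraging steel

Screen on constraints: k ≥ 0.725 W/(m·K); max service T ≥ 144 °C. Survivors: nickel superalloy, stainless steel, maraging steel, soda-lime glass.
Putting every candidate on a common basis:
  nickel superalloy: σ_y = 1096 MPa, ρ = 8550 kg/m³
  stainless steel: σ_y = 473.0 MPa, ρ = 7705 kg/m³
  maraging steel: σ_y = 1610 MPa, ρ = 8087 kg/m³
  soda-lime glass: σ_y = 33.40 MPa, ρ = 2522 kg/m³
  maraging steel: M = 4.96×10⁻³
  nickel superalloy: M = 3.87×10⁻³
  stainless steel: M = 2.82×10⁻³
  soda-lime glass: M = 2.29×10⁻³
Maraging steel has the largest M.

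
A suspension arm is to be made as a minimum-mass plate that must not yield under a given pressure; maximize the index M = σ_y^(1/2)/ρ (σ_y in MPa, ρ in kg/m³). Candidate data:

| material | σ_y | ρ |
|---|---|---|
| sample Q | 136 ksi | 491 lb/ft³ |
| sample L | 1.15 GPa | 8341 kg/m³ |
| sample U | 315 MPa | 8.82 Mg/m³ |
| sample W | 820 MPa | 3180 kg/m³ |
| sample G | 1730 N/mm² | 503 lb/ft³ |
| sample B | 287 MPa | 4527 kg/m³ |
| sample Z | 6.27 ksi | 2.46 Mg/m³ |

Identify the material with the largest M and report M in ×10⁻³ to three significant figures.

sample W, M = 9.00×10⁻³

Putting every candidate on a common basis:
  sample Q: σ_y = 937.7 MPa, ρ = 7865 kg/m³
  sample L: σ_y = 1150 MPa, ρ = 8341 kg/m³
  sample U: σ_y = 315.0 MPa, ρ = 8820 kg/m³
  sample W: σ_y = 820.0 MPa, ρ = 3180 kg/m³
  sample G: σ_y = 1730 MPa, ρ = 8057 kg/m³
  sample B: σ_y = 287.0 MPa, ρ = 4527 kg/m³
  sample Z: σ_y = 43.23 MPa, ρ = 2460 kg/m³
  sample W: M = 9.00×10⁻³
  sample G: M = 5.16×10⁻³
  sample L: M = 4.07×10⁻³
  sample Q: M = 3.89×10⁻³
  sample B: M = 3.74×10⁻³
  sample Z: M = 2.67×10⁻³
  sample U: M = 2.01×10⁻³
The maximum is for sample W.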